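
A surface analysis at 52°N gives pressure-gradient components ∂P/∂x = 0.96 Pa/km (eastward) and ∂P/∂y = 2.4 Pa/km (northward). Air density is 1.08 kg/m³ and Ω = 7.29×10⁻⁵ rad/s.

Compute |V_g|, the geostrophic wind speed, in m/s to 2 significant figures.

21 m/s

Coriolis parameter at 52°N:
f = 2Ω sin φ = 2 × 7.29×10⁻⁵ × sin 52° = 1.15×10⁻⁴ s⁻¹
Component geostrophic relations (x east, y north):
u_g = −(1/(fρ)) ∂P/∂y,  v_g = (1/(fρ)) ∂P/∂x
u_g = −(2.4×10⁻³)/(1.15×10⁻⁴ × 1.08) = −19.3 m/s;  v_g = (0.96×10⁻³)/(1.15×10⁻⁴ × 1.08) = 7.74 m/s
|V_g| = √(u_g² + v_g²) = 20.8 m/s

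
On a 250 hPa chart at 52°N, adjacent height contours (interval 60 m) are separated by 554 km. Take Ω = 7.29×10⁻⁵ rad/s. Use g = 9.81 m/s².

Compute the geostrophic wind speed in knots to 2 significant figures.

18 knots

Coriolis parameter at 52°N:
f = 2Ω sin φ = 2 × 7.29×10⁻⁵ × sin 52° = 1.15×10⁻⁴ s⁻¹
Height gradient: |∂Z/∂n| = 60 m / 554000 m = 1.08×10⁻⁴
On a pressure surface, geostrophic balance gives V_g = (g/f)|∂Z/∂n|:
V_g = 9.81 × 1.08×10⁻⁴ / 1.15×10⁻⁴ = 9.25 m/s
Converting: 9.25 m/s × 1.944 = 18 knots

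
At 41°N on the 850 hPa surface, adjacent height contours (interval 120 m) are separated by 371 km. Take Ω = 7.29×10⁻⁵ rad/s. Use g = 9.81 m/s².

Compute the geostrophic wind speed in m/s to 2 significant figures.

33 m/s

Coriolis parameter at 41°N:
f = 2Ω sin φ = 2 × 7.29×10⁻⁵ × sin 41° = 9.57×10⁻⁵ s⁻¹
Height gradient: |∂Z/∂n| = 120 m / 371000 m = 3.23×10⁻⁴
On a pressure surface, geostrophic balance gives V_g = (g/f)|∂Z/∂n|:
V_g = 9.81 × 3.23×10⁻⁴ / 9.57×10⁻⁵ = 33.2 m/s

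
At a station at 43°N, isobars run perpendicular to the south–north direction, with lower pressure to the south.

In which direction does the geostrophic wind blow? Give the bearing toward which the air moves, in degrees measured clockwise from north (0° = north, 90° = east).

270°

The pressure-gradient force points toward the south (bearing 180°).
Geostrophic balance: in the Northern Hemisphere the Coriolis force deflects motion to the right, so the geostrophic wind blows 90° to the right of the pressure-gradient force (low pressure on the left).
Rotating 180° by 90° clockwise gives 270° — the wind blows toward the west.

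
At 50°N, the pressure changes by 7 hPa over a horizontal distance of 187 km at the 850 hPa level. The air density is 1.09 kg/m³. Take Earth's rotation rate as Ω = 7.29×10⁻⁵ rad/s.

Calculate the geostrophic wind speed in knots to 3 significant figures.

59.8 knots

Coriolis parameter at 50°N:
f = 2Ω sin φ = 2 × 7.29×10⁻⁵ × sin 50° = 1.12×10⁻⁴ s⁻¹
Pressure gradient: |∂P/∂n| = 700 Pa / 187000 m = 3.74×10⁻³ Pa/m
Geostrophic balance (pressure-gradient force = Coriolis force):
V_g = (1/(fρ)) |∂P/∂n| = 3.74×10⁻³ / (1.12×10⁻⁴ × 1.09) = 30.7 m/s
Converting: 30.7 m/s × 1.944 = 59.8 knots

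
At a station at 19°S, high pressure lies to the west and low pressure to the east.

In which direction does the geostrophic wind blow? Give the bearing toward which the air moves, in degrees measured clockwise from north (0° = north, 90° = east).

000°

The pressure-gradient force points toward the east (bearing 090°).
Geostrophic balance: in the Southern Hemisphere the Coriolis force deflects motion to the left, so the geostrophic wind blows 90° to the left of the pressure-gradient force (low pressure on the right).
Rotating 090° by 90° counterclockwise gives 000° — the wind blows toward the north.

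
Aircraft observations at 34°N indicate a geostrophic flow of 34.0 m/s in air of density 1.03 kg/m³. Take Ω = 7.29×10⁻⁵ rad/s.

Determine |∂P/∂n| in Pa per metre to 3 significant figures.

2.86×10⁻³ Pa/m

Coriolis parameter at 34°N:
f = 2Ω sin φ = 2 × 7.29×10⁻⁵ × sin 34° = 8.15×10⁻⁵ s⁻¹
Geostrophic balance rearranged: |∂P/∂n| = f ρ V_g
|∂P/∂n| = 8.15×10⁻⁵ × 1.03 × 34.0 = 2.86×10⁻³ Pa/m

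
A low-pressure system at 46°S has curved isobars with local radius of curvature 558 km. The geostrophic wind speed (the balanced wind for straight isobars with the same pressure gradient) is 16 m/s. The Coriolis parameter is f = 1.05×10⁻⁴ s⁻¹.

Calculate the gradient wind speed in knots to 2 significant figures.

Around a low, centrifugal force acts outward with Coriolis, so pressure-gradient force balances both:
(1/ρ)|∂P/∂n| = fV + V²/R  →  V² + fR·V − fR·V_g = 0
With fR = 1.05×10⁻⁴ × 558×10³ m = 58.6 m/s:
V = [−fR + √((fR)² + 4 fR V_g)]/2 = [−58.6 + √(58.6² + 4×58.6×16)]/2 = 13.1 m/s
Subgeostrophic (V < V_g = 16 m/s), as expected around a low.
Converting: 13.1 m/s × 1.944 = 25 knots

25 knots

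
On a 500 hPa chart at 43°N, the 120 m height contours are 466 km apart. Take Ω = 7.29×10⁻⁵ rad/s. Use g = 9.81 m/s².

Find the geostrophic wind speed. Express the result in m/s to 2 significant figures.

25 m/s

Coriolis parameter at 43°N:
f = 2Ω sin φ = 2 × 7.29×10⁻⁵ × sin 43° = 9.94×10⁻⁵ s⁻¹
Height gradient: |∂Z/∂n| = 120 m / 466000 m = 2.58×10⁻⁴
On a pressure surface, geostrophic balance gives V_g = (g/f)|∂Z/∂n|:
V_g = 9.81 × 2.58×10⁻⁴ / 9.94×10⁻⁵ = 25.4 m/s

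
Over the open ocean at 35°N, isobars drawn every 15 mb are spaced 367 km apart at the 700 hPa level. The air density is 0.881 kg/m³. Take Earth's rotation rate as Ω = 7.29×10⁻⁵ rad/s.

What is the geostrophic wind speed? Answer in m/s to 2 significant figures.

55 m/s

Coriolis parameter at 35°N:
f = 2Ω sin φ = 2 × 7.29×10⁻⁵ × sin 35° = 8.36×10⁻⁵ s⁻¹
Pressure gradient: |∂P/∂n| = 1500 Pa / 367000 m = 4.09×10⁻³ Pa/m
Geostrophic balance (pressure-gradient force = Coriolis force):
V_g = (1/(fρ)) |∂P/∂n| = 4.09×10⁻³ / (8.36×10⁻⁵ × 0.881) = 55.5 m/s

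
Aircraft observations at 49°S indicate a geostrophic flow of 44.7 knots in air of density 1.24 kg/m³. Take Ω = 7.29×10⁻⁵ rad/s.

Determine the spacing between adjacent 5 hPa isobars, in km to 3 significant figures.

Coriolis parameter at 49°S:
f = 2Ω sin φ = 2 × 7.29×10⁻⁵ × sin 49° = 1.10×10⁻⁴ s⁻¹
Wind speed in SI: 44.7 knots = 23.0 m/s
Geostrophic balance rearranged: |∂P/∂n| = f ρ V_g
|∂P/∂n| = 1.10×10⁻⁴ × 1.24 × 23.0 = 3.14×10⁻³ Pa/m
Isobar spacing: Δn = ΔP/|∂P/∂n| = 500 Pa / 3.14×10⁻³ Pa/m = 159355 m ≈ 159 km

159 km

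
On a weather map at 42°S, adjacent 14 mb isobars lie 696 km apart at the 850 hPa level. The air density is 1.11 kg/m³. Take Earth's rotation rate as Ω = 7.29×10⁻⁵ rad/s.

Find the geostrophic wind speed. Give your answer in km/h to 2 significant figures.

Coriolis parameter at 42°S:
f = 2Ω sin φ = 2 × 7.29×10⁻⁵ × sin 42° = 9.76×10⁻⁵ s⁻¹
Pressure gradient: |∂P/∂n| = 1400 Pa / 696000 m = 2.01×10⁻³ Pa/m
Geostrophic balance (pressure-gradient force = Coriolis force):
V_g = (1/(fρ)) |∂P/∂n| = 2.01×10⁻³ / (9.76×10⁻⁵ × 1.11) = 18.6 m/s
Converting: 18.6 m/s × 3.6 = 67 km/h

67 km/h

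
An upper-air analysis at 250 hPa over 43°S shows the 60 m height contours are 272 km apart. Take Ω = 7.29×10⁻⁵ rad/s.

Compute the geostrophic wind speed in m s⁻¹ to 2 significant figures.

22 m s⁻¹

Coriolis parameter at 43°S:
f = 2Ω sin φ = 2 × 7.29×10⁻⁵ × sin 43° = 9.94×10⁻⁵ s⁻¹
Height gradient: |∂Z/∂n| = 60 m / 272000 m = 2.21×10⁻⁴
On a pressure surface, geostrophic balance gives V_g = (g/f)|∂Z/∂n|:
V_g = 9.81 × 2.21×10⁻⁴ / 9.94×10⁻⁵ = 21.8 m/s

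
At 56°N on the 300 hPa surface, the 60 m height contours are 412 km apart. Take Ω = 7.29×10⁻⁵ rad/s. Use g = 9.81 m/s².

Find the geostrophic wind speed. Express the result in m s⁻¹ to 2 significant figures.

Coriolis parameter at 56°N:
f = 2Ω sin φ = 2 × 7.29×10⁻⁵ × sin 56° = 1.21×10⁻⁴ s⁻¹
Height gradient: |∂Z/∂n| = 60 m / 412000 m = 1.46×10⁻⁴
On a pressure surface, geostrophic balance gives V_g = (g/f)|∂Z/∂n|:
V_g = 9.81 × 1.46×10⁻⁴ / 1.21×10⁻⁴ = 11.8 m/s

12 m s⁻¹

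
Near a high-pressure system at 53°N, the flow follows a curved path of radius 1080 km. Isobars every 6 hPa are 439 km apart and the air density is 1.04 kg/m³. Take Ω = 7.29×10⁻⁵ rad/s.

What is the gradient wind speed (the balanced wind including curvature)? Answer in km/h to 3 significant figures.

45.1 km/h

Coriolis parameter at 53°N:
f = 2Ω sin φ = 2 × 7.29×10⁻⁵ × sin 53° = 1.16×10⁻⁴ s⁻¹
Pressure gradient: |∂P/∂n| = 600 Pa / 439000 m = 1.37×10⁻³ Pa/m
Geostrophic speed: V_g = |∂P/∂n|/(fρ) = 1.37×10⁻³/(1.16×10⁻⁴ × 1.04) = 11.3 m/s
Around a high, pressure-gradient force acts outward with centrifugal, so Coriolis balances both:
fV = (1/ρ)|∂P/∂n| + V²/R  →  V² − fR·V + fR·V_g = 0
With fR = 1.16×10⁻⁴ × 1080×10³ m = 126 m/s:
V = [fR − √((fR)² − 4 fR V_g)]/2 = [126 − √(126² − 4×126×11.3)]/2 = 12.5 m/s
Supergeostrophic (V > V_g = 11.3 m/s), as expected around a high.
Converting: 12.5 m/s × 3.6 = 45.1 km/h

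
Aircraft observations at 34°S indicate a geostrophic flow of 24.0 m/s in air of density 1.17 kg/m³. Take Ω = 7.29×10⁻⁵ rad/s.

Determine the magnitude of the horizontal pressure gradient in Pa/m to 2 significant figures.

2.3×10⁻³ Pa/m

Coriolis parameter at 34°S:
f = 2Ω sin φ = 2 × 7.29×10⁻⁵ × sin 34° = 8.15×10⁻⁵ s⁻¹
Geostrophic balance rearranged: |∂P/∂n| = f ρ V_g
|∂P/∂n| = 8.15×10⁻⁵ × 1.17 × 24.0 = 2.29×10⁻³ Pa/m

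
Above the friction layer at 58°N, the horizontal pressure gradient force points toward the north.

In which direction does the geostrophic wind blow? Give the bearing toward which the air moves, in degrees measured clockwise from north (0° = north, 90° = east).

The pressure-gradient force points toward the north (bearing 000°).
Geostrophic balance: in the Northern Hemisphere the Coriolis force deflects motion to the right, so the geostrophic wind blows 90° to the right of the pressure-gradient force (low pressure on the left).
Rotating 000° by 90° clockwise gives 090° — the wind blows toward the east.

090°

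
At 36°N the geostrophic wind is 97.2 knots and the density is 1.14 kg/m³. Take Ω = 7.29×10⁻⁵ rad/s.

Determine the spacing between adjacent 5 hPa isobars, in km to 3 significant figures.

Coriolis parameter at 36°N:
f = 2Ω sin φ = 2 × 7.29×10⁻⁵ × sin 36° = 8.57×10⁻⁵ s⁻¹
Wind speed in SI: 97.2 knots = 50.0 m/s
Geostrophic balance rearranged: |∂P/∂n| = f ρ V_g
|∂P/∂n| = 8.57×10⁻⁵ × 1.14 × 50.0 = 4.89×10⁻³ Pa/m
Isobar spacing: Δn = ΔP/|∂P/∂n| = 500 Pa / 4.89×10⁻³ Pa/m = 102349 m ≈ 102 km

102 km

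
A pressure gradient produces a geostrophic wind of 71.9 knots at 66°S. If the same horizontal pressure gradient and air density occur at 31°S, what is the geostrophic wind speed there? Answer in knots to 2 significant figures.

130 knots

With the same pressure gradient and density, V_g ∝ 1/f ∝ 1/sin φ.
V₂ = V₁ · sin φ₁ / sin φ₂ = 71.9 × sin 66° / sin 31°
V₂ = 71.9 × 0.9135/0.5150 = 130 knots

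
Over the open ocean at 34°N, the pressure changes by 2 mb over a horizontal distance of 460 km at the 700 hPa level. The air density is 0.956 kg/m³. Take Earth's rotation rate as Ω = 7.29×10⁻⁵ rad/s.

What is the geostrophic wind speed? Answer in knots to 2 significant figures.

Coriolis parameter at 34°N:
f = 2Ω sin φ = 2 × 7.29×10⁻⁵ × sin 34° = 8.15×10⁻⁵ s⁻¹
Pressure gradient: |∂P/∂n| = 200 Pa / 460000 m = 4.35×10⁻⁴ Pa/m
Geostrophic balance (pressure-gradient force = Coriolis force):
V_g = (1/(fρ)) |∂P/∂n| = 4.35×10⁻⁴ / (8.15×10⁻⁵ × 0.956) = 5.58 m/s
Converting: 5.58 m/s × 1.944 = 11 knots

11 knots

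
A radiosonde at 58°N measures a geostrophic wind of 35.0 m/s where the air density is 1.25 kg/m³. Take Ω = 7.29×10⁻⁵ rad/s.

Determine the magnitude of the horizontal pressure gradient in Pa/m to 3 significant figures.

5.41×10⁻³ Pa/m

Coriolis parameter at 58°N:
f = 2Ω sin φ = 2 × 7.29×10⁻⁵ × sin 58° = 1.24×10⁻⁴ s⁻¹
Geostrophic balance rearranged: |∂P/∂n| = f ρ V_g
|∂P/∂n| = 1.24×10⁻⁴ × 1.25 × 35.0 = 5.41×10⁻³ Pa/m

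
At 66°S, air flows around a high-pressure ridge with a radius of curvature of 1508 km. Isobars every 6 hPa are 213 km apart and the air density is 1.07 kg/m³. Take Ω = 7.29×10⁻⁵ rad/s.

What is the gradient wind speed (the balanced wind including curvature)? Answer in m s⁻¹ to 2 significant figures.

Coriolis parameter at 66°S:
f = 2Ω sin φ = 2 × 7.29×10⁻⁵ × sin 66° = 1.33×10⁻⁴ s⁻¹
Pressure gradient: |∂P/∂n| = 600 Pa / 213000 m = 2.82×10⁻³ Pa/m
Geostrophic speed: V_g = |∂P/∂n|/(fρ) = 2.82×10⁻³/(1.33×10⁻⁴ × 1.07) = 19.8 m/s
Around a high, pressure-gradient force acts outward with centrifugal, so Coriolis balances both:
fV = (1/ρ)|∂P/∂n| + V²/R  →  V² − fR·V + fR·V_g = 0
With fR = 1.33×10⁻⁴ × 1508×10³ m = 201 m/s:
V = [fR − √((fR)² − 4 fR V_g)]/2 = [201 − √(201² − 4×201×19.8)]/2 = 22.2 m/s
Supergeostrophic (V > V_g = 19.8 m/s), as expected around a high.

22 m s⁻¹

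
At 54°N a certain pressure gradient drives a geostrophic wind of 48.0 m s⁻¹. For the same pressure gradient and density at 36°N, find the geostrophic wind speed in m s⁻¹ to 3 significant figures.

With the same pressure gradient and density, V_g ∝ 1/f ∝ 1/sin φ.
V₂ = V₁ · sin φ₁ / sin φ₂ = 48.0 × sin 54° / sin 36°
V₂ = 48.0 × 0.8090/0.5878 = 66.1 m s⁻¹

66.1 m s⁻¹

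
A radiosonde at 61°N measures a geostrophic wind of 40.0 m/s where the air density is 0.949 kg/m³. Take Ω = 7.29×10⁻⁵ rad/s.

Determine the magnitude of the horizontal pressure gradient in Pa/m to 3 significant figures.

Coriolis parameter at 61°N:
f = 2Ω sin φ = 2 × 7.29×10⁻⁵ × sin 61° = 1.28×10⁻⁴ s⁻¹
Geostrophic balance rearranged: |∂P/∂n| = f ρ V_g
|∂P/∂n| = 1.28×10⁻⁴ × 0.949 × 40.0 = 4.84×10⁻³ Pa/m

4.84×10⁻³ Pa/m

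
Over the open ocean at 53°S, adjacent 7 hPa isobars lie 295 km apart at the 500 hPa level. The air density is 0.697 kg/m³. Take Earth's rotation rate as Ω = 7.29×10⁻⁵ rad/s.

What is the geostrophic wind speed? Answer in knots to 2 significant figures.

Coriolis parameter at 53°S:
f = 2Ω sin φ = 2 × 7.29×10⁻⁵ × sin 53° = 1.16×10⁻⁴ s⁻¹
Pressure gradient: |∂P/∂n| = 700 Pa / 295000 m = 2.37×10⁻³ Pa/m
Geostrophic balance (pressure-gradient force = Coriolis force):
V_g = (1/(fρ)) |∂P/∂n| = 2.37×10⁻³ / (1.16×10⁻⁴ × 0.697) = 29.2 m/s
Converting: 29.2 m/s × 1.944 = 57 knots

57 knots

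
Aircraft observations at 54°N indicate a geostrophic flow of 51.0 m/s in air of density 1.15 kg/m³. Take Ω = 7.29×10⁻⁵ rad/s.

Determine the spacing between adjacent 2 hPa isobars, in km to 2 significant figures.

29 km

Coriolis parameter at 54°N:
f = 2Ω sin φ = 2 × 7.29×10⁻⁵ × sin 54° = 1.18×10⁻⁴ s⁻¹
Geostrophic balance rearranged: |∂P/∂n| = f ρ V_g
|∂P/∂n| = 1.18×10⁻⁴ × 1.15 × 51.0 = 6.92×10⁻³ Pa/m
Isobar spacing: Δn = ΔP/|∂P/∂n| = 200 Pa / 6.92×10⁻³ Pa/m = 28910 m ≈ 29 km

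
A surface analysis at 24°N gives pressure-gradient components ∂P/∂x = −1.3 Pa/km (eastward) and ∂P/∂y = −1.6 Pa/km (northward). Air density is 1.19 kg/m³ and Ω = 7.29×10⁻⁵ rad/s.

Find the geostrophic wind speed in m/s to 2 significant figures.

29 m/s

Coriolis parameter at 24°N:
f = 2Ω sin φ = 2 × 7.29×10⁻⁵ × sin 24° = 5.93×10⁻⁵ s⁻¹
Component geostrophic relations (x east, y north):
u_g = −(1/(fρ)) ∂P/∂y,  v_g = (1/(fρ)) ∂P/∂x
u_g = −(−1.6×10⁻³)/(5.93×10⁻⁵ × 1.19) = 22.7 m/s;  v_g = (−1.3×10⁻³)/(5.93×10⁻⁵ × 1.19) = −18.4 m/s
|V_g| = √(u_g² + v_g²) = 29.2 m/s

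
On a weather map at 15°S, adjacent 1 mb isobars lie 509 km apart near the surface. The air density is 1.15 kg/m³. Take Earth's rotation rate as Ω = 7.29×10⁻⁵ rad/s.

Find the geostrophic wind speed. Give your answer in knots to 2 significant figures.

8.8 knots

Coriolis parameter at 15°S:
f = 2Ω sin φ = 2 × 7.29×10⁻⁵ × sin 15° = 3.77×10⁻⁵ s⁻¹
Pressure gradient: |∂P/∂n| = 100 Pa / 509000 m = 1.96×10⁻⁴ Pa/m
Geostrophic balance (pressure-gradient force = Coriolis force):
V_g = (1/(fρ)) |∂P/∂n| = 1.96×10⁻⁴ / (3.77×10⁻⁵ × 1.15) = 4.53 m/s
Converting: 4.53 m/s × 1.944 = 8.8 knots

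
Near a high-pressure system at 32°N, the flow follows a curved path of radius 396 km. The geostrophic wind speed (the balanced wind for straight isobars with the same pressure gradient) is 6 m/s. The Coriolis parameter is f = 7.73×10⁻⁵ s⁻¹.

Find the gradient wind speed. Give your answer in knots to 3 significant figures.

15.9 knots

Around a high, pressure-gradient force acts outward with centrifugal, so Coriolis balances both:
fV = (1/ρ)|∂P/∂n| + V²/R  →  V² − fR·V + fR·V_g = 0
With fR = 7.73×10⁻⁵ × 396×10³ m = 30.6 m/s:
V = [fR − √((fR)² − 4 fR V_g)]/2 = [30.6 − √(30.6² − 4×30.6×6)]/2 = 8.19 m/s
Supergeostrophic (V > V_g = 6 m/s), as expected around a high.
Converting: 8.19 m/s × 1.944 = 15.9 knots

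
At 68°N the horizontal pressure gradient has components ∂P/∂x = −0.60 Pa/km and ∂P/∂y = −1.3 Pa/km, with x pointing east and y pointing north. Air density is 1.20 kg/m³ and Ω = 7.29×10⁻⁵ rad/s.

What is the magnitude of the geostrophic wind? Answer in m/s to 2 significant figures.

8.8 m/s

Coriolis parameter at 68°N:
f = 2Ω sin φ = 2 × 7.29×10⁻⁵ × sin 68° = 1.35×10⁻⁴ s⁻¹
Component geostrophic relations (x east, y north):
u_g = −(1/(fρ)) ∂P/∂y,  v_g = (1/(fρ)) ∂P/∂x
u_g = −(−1.3×10⁻³)/(1.35×10⁻⁴ × 1.20) = 8.01 m/s;  v_g = (−0.60×10⁻³)/(1.35×10⁻⁴ × 1.20) = −3.70 m/s
|V_g| = √(u_g² + v_g²) = 8.83 m/s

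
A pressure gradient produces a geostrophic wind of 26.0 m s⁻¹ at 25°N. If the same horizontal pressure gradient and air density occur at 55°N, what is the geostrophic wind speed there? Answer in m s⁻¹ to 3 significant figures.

With the same pressure gradient and density, V_g ∝ 1/f ∝ 1/sin φ.
V₂ = V₁ · sin φ₁ / sin φ₂ = 26.0 × sin 25° / sin 55°
V₂ = 26.0 × 0.4226/0.8192 = 13.4 m s⁻¹

13.4 m s⁻¹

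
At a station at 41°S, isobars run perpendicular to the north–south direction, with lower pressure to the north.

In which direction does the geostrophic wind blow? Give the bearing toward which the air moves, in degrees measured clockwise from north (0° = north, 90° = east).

270°

The pressure-gradient force points toward the north (bearing 000°).
Geostrophic balance: in the Southern Hemisphere the Coriolis force deflects motion to the left, so the geostrophic wind blows 90° to the left of the pressure-gradient force (low pressure on the right).
Rotating 000° by 90° counterclockwise gives 270° — the wind blows toward the west.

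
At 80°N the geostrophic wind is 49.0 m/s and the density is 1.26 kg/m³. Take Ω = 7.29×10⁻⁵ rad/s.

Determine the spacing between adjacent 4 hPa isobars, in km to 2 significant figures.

Coriolis parameter at 80°N:
f = 2Ω sin φ = 2 × 7.29×10⁻⁵ × sin 80° = 1.44×10⁻⁴ s⁻¹
Geostrophic balance rearranged: |∂P/∂n| = f ρ V_g
|∂P/∂n| = 1.44×10⁻⁴ × 1.26 × 49.0 = 8.86×10⁻³ Pa/m
Isobar spacing: Δn = ΔP/|∂P/∂n| = 400 Pa / 8.86×10⁻³ Pa/m = 45122 m ≈ 45 km

45 km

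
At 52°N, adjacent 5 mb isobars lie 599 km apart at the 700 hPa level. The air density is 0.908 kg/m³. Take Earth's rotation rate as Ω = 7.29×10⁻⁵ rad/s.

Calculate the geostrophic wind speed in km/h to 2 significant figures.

Coriolis parameter at 52°N:
f = 2Ω sin φ = 2 × 7.29×10⁻⁵ × sin 52° = 1.15×10⁻⁴ s⁻¹
Pressure gradient: |∂P/∂n| = 500 Pa / 599000 m = 8.35×10⁻⁴ Pa/m
Geostrophic balance (pressure-gradient force = Coriolis force):
V_g = (1/(fρ)) |∂P/∂n| = 8.35×10⁻⁴ / (1.15×10⁻⁴ × 0.908) = 8.00 m/s
Converting: 8.00 m/s × 3.6 = 29 km/h

29 km/h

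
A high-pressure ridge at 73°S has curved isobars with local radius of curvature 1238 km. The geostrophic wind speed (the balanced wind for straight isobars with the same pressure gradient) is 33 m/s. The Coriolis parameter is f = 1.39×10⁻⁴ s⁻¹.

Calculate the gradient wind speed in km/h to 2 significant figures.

160 km/h

Around a high, pressure-gradient force acts outward with centrifugal, so Coriolis balances both:
fV = (1/ρ)|∂P/∂n| + V²/R  →  V² − fR·V + fR·V_g = 0
With fR = 1.39×10⁻⁴ × 1238×10³ m = 172 m/s:
V = [fR − √((fR)² − 4 fR V_g)]/2 = [172 − √(172² − 4×172×33)]/2 = 44.5 m/s
Supergeostrophic (V > V_g = 33 m/s), as expected around a high.
Converting: 44.5 m/s × 3.6 = 160 km/h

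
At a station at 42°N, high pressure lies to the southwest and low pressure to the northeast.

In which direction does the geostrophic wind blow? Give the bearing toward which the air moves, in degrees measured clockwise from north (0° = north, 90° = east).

135°

The pressure-gradient force points toward the northeast (bearing 045°).
Geostrophic balance: in the Northern Hemisphere the Coriolis force deflects motion to the right, so the geostrophic wind blows 90° to the right of the pressure-gradient force (low pressure on the left).
Rotating 045° by 90° clockwise gives 135° — the wind blows toward the southeast.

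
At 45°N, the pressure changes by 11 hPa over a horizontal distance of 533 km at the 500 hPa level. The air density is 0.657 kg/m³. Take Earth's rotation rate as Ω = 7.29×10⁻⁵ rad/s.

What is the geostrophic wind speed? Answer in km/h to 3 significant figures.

110 km/h

Coriolis parameter at 45°N:
f = 2Ω sin φ = 2 × 7.29×10⁻⁵ × sin 45° = 1.03×10⁻⁴ s⁻¹
Pressure gradient: |∂P/∂n| = 1100 Pa / 533000 m = 2.06×10⁻³ Pa/m
Geostrophic balance (pressure-gradient force = Coriolis force):
V_g = (1/(fρ)) |∂P/∂n| = 2.06×10⁻³ / (1.03×10⁻⁴ × 0.657) = 30.5 m/s
Converting: 30.5 m/s × 3.6 = 110 km/h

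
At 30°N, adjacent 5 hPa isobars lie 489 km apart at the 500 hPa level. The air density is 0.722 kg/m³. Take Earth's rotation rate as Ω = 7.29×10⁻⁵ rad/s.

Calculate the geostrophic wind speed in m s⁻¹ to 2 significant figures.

19 m s⁻¹

Coriolis parameter at 30°N:
f = 2Ω sin φ = 2 × 7.29×10⁻⁵ × sin 30° = 7.29×10⁻⁵ s⁻¹
Pressure gradient: |∂P/∂n| = 500 Pa / 489000 m = 1.02×10⁻³ Pa/m
Geostrophic balance (pressure-gradient force = Coriolis force):
V_g = (1/(fρ)) |∂P/∂n| = 1.02×10⁻³ / (7.29×10⁻⁵ × 0.722) = 19.4 m/s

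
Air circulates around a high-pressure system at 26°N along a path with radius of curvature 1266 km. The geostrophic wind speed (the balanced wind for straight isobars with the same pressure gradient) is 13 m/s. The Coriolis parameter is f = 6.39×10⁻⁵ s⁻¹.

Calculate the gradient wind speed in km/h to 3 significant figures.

Around a high, pressure-gradient force acts outward with centrifugal, so Coriolis balances both:
fV = (1/ρ)|∂P/∂n| + V²/R  →  V² − fR·V + fR·V_g = 0
With fR = 6.39×10⁻⁵ × 1266×10³ m = 80.9 m/s:
V = [fR − √((fR)² − 4 fR V_g)]/2 = [80.9 − √(80.9² − 4×80.9×13)]/2 = 16.3 m/s
Supergeostrophic (V > V_g = 13 m/s), as expected around a high.
Converting: 16.3 m/s × 3.6 = 58.6 km/h

58.6 km/h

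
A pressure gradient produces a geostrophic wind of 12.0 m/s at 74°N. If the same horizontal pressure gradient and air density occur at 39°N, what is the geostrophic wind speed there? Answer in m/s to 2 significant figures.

18 m/s

With the same pressure gradient and density, V_g ∝ 1/f ∝ 1/sin φ.
V₂ = V₁ · sin φ₁ / sin φ₂ = 12.0 × sin 74° / sin 39°
V₂ = 12.0 × 0.9613/0.6293 = 18 m/s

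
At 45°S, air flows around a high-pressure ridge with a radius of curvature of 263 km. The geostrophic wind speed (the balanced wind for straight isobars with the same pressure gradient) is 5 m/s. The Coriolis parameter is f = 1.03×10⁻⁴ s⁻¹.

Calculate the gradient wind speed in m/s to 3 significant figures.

Around a high, pressure-gradient force acts outward with centrifugal, so Coriolis balances both:
fV = (1/ρ)|∂P/∂n| + V²/R  →  V² − fR·V + fR·V_g = 0
With fR = 1.03×10⁻⁴ × 263×10³ m = 27.1 m/s:
V = [fR − √((fR)² − 4 fR V_g)]/2 = [27.1 − √(27.1² − 4×27.1×5)]/2 = 6.62 m/s
Supergeostrophic (V > V_g = 5 m/s), as expected around a high.

6.62 m/s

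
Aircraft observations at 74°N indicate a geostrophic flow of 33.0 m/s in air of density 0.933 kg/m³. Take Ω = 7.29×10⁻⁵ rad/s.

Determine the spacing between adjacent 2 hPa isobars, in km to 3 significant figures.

46.3 km

Coriolis parameter at 74°N:
f = 2Ω sin φ = 2 × 7.29×10⁻⁵ × sin 74° = 1.40×10⁻⁴ s⁻¹
Geostrophic balance rearranged: |∂P/∂n| = f ρ V_g
|∂P/∂n| = 1.40×10⁻⁴ × 0.933 × 33.0 = 4.32×10⁻³ Pa/m
Isobar spacing: Δn = ΔP/|∂P/∂n| = 200 Pa / 4.32×10⁻³ Pa/m = 46348 m ≈ 46.3 km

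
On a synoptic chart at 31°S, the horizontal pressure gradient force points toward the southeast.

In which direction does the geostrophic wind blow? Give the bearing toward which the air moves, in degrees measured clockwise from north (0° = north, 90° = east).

The pressure-gradient force points toward the southeast (bearing 135°).
Geostrophic balance: in the Southern Hemisphere the Coriolis force deflects motion to the left, so the geostrophic wind blows 90° to the left of the pressure-gradient force (low pressure on the right).
Rotating 135° by 90° counterclockwise gives 045° — the wind blows toward the northeast.

045°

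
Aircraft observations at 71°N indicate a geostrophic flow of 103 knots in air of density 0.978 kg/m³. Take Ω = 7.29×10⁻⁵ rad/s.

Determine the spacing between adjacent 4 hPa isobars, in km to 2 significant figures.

56 km

Coriolis parameter at 71°N:
f = 2Ω sin φ = 2 × 7.29×10⁻⁵ × sin 71° = 1.38×10⁻⁴ s⁻¹
Wind speed in SI: 103 knots = 53.0 m/s
Geostrophic balance rearranged: |∂P/∂n| = f ρ V_g
|∂P/∂n| = 1.38×10⁻⁴ × 0.978 × 53.0 = 7.14×10⁻³ Pa/m
Isobar spacing: Δn = ΔP/|∂P/∂n| = 400 Pa / 7.14×10⁻³ Pa/m = 55991 m ≈ 56 km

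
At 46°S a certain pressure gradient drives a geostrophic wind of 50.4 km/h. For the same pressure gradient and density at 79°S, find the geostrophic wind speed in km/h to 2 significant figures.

37 km/h

With the same pressure gradient and density, V_g ∝ 1/f ∝ 1/sin φ.
V₂ = V₁ · sin φ₁ / sin φ₂ = 50.4 × sin 46° / sin 79°
V₂ = 50.4 × 0.7193/0.9816 = 37 km/h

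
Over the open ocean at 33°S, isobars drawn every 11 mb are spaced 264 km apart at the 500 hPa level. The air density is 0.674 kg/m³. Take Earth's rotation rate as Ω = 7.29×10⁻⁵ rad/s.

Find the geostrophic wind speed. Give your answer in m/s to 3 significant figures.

77.9 m/s

Coriolis parameter at 33°S:
f = 2Ω sin φ = 2 × 7.29×10⁻⁵ × sin 33° = 7.94×10⁻⁵ s⁻¹
Pressure gradient: |∂P/∂n| = 1100 Pa / 264000 m = 4.17×10⁻³ Pa/m
Geostrophic balance (pressure-gradient force = Coriolis force):
V_g = (1/(fρ)) |∂P/∂n| = 4.17×10⁻³ / (7.94×10⁻⁵ × 0.674) = 77.9 m/s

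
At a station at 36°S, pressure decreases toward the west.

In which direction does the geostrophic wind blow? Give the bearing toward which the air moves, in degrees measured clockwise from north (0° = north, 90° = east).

180°

The pressure-gradient force points toward the west (bearing 270°).
Geostrophic balance: in the Southern Hemisphere the Coriolis force deflects motion to the left, so the geostrophic wind blows 90° to the left of the pressure-gradient force (low pressure on the right).
Rotating 270° by 90° counterclockwise gives 180° — the wind blows toward the south.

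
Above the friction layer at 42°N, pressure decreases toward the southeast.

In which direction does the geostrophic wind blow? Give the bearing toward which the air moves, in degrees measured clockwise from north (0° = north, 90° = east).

225°

The pressure-gradient force points toward the southeast (bearing 135°).
Geostrophic balance: in the Northern Hemisphere the Coriolis force deflects motion to the right, so the geostrophic wind blows 90° to the right of the pressure-gradient force (low pressure on the left).
Rotating 135° by 90° clockwise gives 225° — the wind blows toward the southwest.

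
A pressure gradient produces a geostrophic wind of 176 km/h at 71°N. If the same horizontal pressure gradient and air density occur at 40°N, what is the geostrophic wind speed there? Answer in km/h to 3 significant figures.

259 km/h

With the same pressure gradient and density, V_g ∝ 1/f ∝ 1/sin φ.
V₂ = V₁ · sin φ₁ / sin φ₂ = 176 × sin 71° / sin 40°
V₂ = 176 × 0.9455/0.6428 = 259 km/h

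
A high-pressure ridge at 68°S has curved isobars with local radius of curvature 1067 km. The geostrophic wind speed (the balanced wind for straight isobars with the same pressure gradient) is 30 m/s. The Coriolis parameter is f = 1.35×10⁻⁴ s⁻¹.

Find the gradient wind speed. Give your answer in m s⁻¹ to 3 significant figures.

Around a high, pressure-gradient force acts outward with centrifugal, so Coriolis balances both:
fV = (1/ρ)|∂P/∂n| + V²/R  →  V² − fR·V + fR·V_g = 0
With fR = 1.35×10⁻⁴ × 1067×10³ m = 144 m/s:
V = [fR − √((fR)² − 4 fR V_g)]/2 = [144 − √(144² − 4×144×30)]/2 = 42.6 m/s
Supergeostrophic (V > V_g = 30 m/s), as expected around a high.

42.6 m s⁻¹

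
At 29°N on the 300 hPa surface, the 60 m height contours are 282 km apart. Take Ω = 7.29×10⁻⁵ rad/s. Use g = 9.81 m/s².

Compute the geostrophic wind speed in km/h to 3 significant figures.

106 km/h

Coriolis parameter at 29°N:
f = 2Ω sin φ = 2 × 7.29×10⁻⁵ × sin 29° = 7.07×10⁻⁵ s⁻¹
Height gradient: |∂Z/∂n| = 60 m / 282000 m = 2.13×10⁻⁴
On a pressure surface, geostrophic balance gives V_g = (g/f)|∂Z/∂n|:
V_g = 9.81 × 2.13×10⁻⁴ / 7.07×10⁻⁵ = 29.5 m/s
Converting: 29.5 m/s × 3.6 = 106 km/h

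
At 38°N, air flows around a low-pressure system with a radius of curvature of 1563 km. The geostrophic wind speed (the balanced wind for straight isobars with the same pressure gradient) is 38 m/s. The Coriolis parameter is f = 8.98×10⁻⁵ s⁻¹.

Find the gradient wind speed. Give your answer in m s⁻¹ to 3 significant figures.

Around a low, centrifugal force acts outward with Coriolis, so pressure-gradient force balances both:
(1/ρ)|∂P/∂n| = fV + V²/R  →  V² + fR·V − fR·V_g = 0
With fR = 8.98×10⁻⁵ × 1563×10³ m = 140 m/s:
V = [−fR + √((fR)² + 4 fR V_g)]/2 = [−140 + √(140² + 4×140×38)]/2 = 31.1 m/s
Subgeostrophic (V < V_g = 38 m/s), as expected around a low.

31.1 m s⁻¹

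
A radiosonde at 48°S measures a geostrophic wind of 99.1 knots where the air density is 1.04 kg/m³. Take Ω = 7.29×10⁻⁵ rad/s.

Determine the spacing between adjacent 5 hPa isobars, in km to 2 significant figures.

87 km

Coriolis parameter at 48°S:
f = 2Ω sin φ = 2 × 7.29×10⁻⁵ × sin 48° = 1.08×10⁻⁴ s⁻¹
Wind speed in SI: 99.1 knots = 51.0 m/s
Geostrophic balance rearranged: |∂P/∂n| = f ρ V_g
|∂P/∂n| = 1.08×10⁻⁴ × 1.04 × 51.0 = 5.74×10⁻³ Pa/m
Isobar spacing: Δn = ΔP/|∂P/∂n| = 500 Pa / 5.74×10⁻³ Pa/m = 87035 m ≈ 87 km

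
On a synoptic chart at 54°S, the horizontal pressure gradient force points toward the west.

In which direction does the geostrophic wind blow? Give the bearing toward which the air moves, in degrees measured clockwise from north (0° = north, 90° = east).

180°

The pressure-gradient force points toward the west (bearing 270°).
Geostrophic balance: in the Southern Hemisphere the Coriolis force deflects motion to the left, so the geostrophic wind blows 90° to the left of the pressure-gradient force (low pressure on the right).
Rotating 270° by 90° counterclockwise gives 180° — the wind blows toward the south.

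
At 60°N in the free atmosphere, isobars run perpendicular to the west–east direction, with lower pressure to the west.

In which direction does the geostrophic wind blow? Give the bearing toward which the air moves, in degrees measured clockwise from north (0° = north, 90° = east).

The pressure-gradient force points toward the west (bearing 270°).
Geostrophic balance: in the Northern Hemisphere the Coriolis force deflects motion to the right, so the geostrophic wind blows 90° to the right of the pressure-gradient force (low pressure on the left).
Rotating 270° by 90° clockwise gives 000° — the wind blows toward the north.

000°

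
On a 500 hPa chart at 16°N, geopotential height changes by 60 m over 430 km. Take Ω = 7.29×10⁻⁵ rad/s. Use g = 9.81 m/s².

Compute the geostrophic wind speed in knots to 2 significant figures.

Coriolis parameter at 16°N:
f = 2Ω sin φ = 2 × 7.29×10⁻⁵ × sin 16° = 4.02×10⁻⁵ s⁻¹
Height gradient: |∂Z/∂n| = 60 m / 430000 m = 1.40×10⁻⁴
On a pressure surface, geostrophic balance gives V_g = (g/f)|∂Z/∂n|:
V_g = 9.81 × 1.40×10⁻⁴ / 4.02×10⁻⁵ = 34.1 m/s
Converting: 34.1 m/s × 1.944 = 66 knots

66 knots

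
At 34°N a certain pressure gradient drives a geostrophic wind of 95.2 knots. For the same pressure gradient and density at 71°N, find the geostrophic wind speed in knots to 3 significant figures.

With the same pressure gradient and density, V_g ∝ 1/f ∝ 1/sin φ.
V₂ = V₁ · sin φ₁ / sin φ₂ = 95.2 × sin 34° / sin 71°
V₂ = 95.2 × 0.5592/0.9455 = 56.3 knots

56.3 knots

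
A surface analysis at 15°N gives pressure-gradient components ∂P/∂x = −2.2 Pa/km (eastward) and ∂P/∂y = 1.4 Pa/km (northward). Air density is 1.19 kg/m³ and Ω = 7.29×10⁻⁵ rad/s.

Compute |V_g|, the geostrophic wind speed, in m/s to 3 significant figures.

Coriolis parameter at 15°N:
f = 2Ω sin φ = 2 × 7.29×10⁻⁵ × sin 15° = 3.77×10⁻⁵ s⁻¹
Component geostrophic relations (x east, y north):
u_g = −(1/(fρ)) ∂P/∂y,  v_g = (1/(fρ)) ∂P/∂x
u_g = −(1.4×10⁻³)/(3.77×10⁻⁵ × 1.19) = −31.2 m/s;  v_g = (−2.2×10⁻³)/(3.77×10⁻⁵ × 1.19) = −49.0 m/s
|V_g| = √(u_g² + v_g²) = 58.1 m/s

58.1 m/s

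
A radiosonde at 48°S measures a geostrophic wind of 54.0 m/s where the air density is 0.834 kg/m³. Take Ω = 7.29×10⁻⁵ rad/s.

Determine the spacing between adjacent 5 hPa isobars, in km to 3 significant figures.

Coriolis parameter at 48°S:
f = 2Ω sin φ = 2 × 7.29×10⁻⁵ × sin 48° = 1.08×10⁻⁴ s⁻¹
Geostrophic balance rearranged: |∂P/∂n| = f ρ V_g
|∂P/∂n| = 1.08×10⁻⁴ × 0.834 × 54.0 = 4.88×10⁻³ Pa/m
Isobar spacing: Δn = ΔP/|∂P/∂n| = 500 Pa / 4.88×10⁻³ Pa/m = 102466 m ≈ 102 km

102 km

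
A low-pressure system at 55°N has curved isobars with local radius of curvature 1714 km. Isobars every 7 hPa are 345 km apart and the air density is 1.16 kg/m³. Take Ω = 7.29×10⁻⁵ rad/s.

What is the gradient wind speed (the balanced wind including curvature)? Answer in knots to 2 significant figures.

27 knots

Coriolis parameter at 55°N:
f = 2Ω sin φ = 2 × 7.29×10⁻⁵ × sin 55° = 1.19×10⁻⁴ s⁻¹
Pressure gradient: |∂P/∂n| = 700 Pa / 345000 m = 2.03×10⁻³ Pa/m
Geostrophic speed: V_g = |∂P/∂n|/(fρ) = 2.03×10⁻³/(1.19×10⁻⁴ × 1.16) = 14.6 m/s
Around a low, centrifugal force acts outward with Coriolis, so pressure-gradient force balances both:
(1/ρ)|∂P/∂n| = fV + V²/R  →  V² + fR·V − fR·V_g = 0
With fR = 1.19×10⁻⁴ × 1714×10³ m = 205 m/s:
V = [−fR + √((fR)² + 4 fR V_g)]/2 = [−205 + √(205² + 4×205×14.6)]/2 = 13.7 m/s
Subgeostrophic (V < V_g = 14.6 m/s), as expected around a low.
Converting: 13.7 m/s × 1.944 = 27 knots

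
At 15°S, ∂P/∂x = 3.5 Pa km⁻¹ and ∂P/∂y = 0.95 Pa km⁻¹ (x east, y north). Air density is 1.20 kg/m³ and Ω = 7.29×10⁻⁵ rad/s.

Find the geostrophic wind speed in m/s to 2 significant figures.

80 m/s

Coriolis parameter at 15°S:
f = 2Ω sin φ = 2 × 7.29×10⁻⁵ × sin 15° = 3.77×10⁻⁵ s⁻¹
In the Southern Hemisphere f is negative: f = −3.77×10⁻⁵ s⁻¹.
Component geostrophic relations (x east, y north):
u_g = −(1/(fρ)) ∂P/∂y,  v_g = (1/(fρ)) ∂P/∂x
u_g = −(0.95×10⁻³)/(−3.77×10⁻⁵ × 1.20) = 21.0 m/s;  v_g = (3.5×10⁻³)/(−3.77×10⁻⁵ × 1.20) = −77.3 m/s
|V_g| = √(u_g² + v_g²) = 80.1 m/s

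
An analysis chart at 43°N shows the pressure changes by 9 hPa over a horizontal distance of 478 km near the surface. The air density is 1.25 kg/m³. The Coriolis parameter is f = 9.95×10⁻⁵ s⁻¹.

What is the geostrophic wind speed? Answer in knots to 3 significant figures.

29.4 knots

Pressure gradient: |∂P/∂n| = 900 Pa / 478000 m = 1.88×10⁻³ Pa/m
Geostrophic balance (pressure-gradient force = Coriolis force):
V_g = (1/(fρ)) |∂P/∂n| = 1.88×10⁻³ / (9.95×10⁻⁵ × 1.25) = 15.1 m/s
Converting: 15.1 m/s × 1.944 = 29.4 knots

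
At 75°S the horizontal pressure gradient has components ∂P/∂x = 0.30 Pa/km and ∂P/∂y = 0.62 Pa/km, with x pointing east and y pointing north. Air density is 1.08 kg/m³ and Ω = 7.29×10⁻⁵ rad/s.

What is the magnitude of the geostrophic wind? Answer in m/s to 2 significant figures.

4.5 m/s

Coriolis parameter at 75°S:
f = 2Ω sin φ = 2 × 7.29×10⁻⁵ × sin 75° = 1.41×10⁻⁴ s⁻¹
In the Southern Hemisphere f is negative: f = −1.41×10⁻⁴ s⁻¹.
Component geostrophic relations (x east, y north):
u_g = −(1/(fρ)) ∂P/∂y,  v_g = (1/(fρ)) ∂P/∂x
u_g = −(0.62×10⁻³)/(−1.41×10⁻⁴ × 1.08) = 4.08 m/s;  v_g = (0.30×10⁻³)/(−1.41×10⁻⁴ × 1.08) = −1.97 m/s
|V_g| = √(u_g² + v_g²) = 4.53 m/s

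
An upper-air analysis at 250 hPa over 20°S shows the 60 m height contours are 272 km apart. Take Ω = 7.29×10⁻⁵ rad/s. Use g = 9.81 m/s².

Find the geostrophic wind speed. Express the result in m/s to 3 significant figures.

43.4 m/s

Coriolis parameter at 20°S:
f = 2Ω sin φ = 2 × 7.29×10⁻⁵ × sin 20° = 4.99×10⁻⁵ s⁻¹
Height gradient: |∂Z/∂n| = 60 m / 272000 m = 2.21×10⁻⁴
On a pressure surface, geostrophic balance gives V_g = (g/f)|∂Z/∂n|:
V_g = 9.81 × 2.21×10⁻⁴ / 4.99×10⁻⁵ = 43.4 m/s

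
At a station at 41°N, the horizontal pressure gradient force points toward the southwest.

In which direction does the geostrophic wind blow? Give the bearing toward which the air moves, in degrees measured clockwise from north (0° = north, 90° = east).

315°

The pressure-gradient force points toward the southwest (bearing 225°).
Geostrophic balance: in the Northern Hemisphere the Coriolis force deflects motion to the right, so the geostrophic wind blows 90° to the right of the pressure-gradient force (low pressure on the left).
Rotating 225° by 90° clockwise gives 315° — the wind blows toward the northwest.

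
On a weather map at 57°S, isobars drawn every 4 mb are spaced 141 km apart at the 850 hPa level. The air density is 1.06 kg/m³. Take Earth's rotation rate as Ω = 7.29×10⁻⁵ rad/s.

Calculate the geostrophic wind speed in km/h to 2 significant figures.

79 km/h

Coriolis parameter at 57°S:
f = 2Ω sin φ = 2 × 7.29×10⁻⁵ × sin 57° = 1.22×10⁻⁴ s⁻¹
Pressure gradient: |∂P/∂n| = 400 Pa / 141000 m = 2.84×10⁻³ Pa/m
Geostrophic balance (pressure-gradient force = Coriolis force):
V_g = (1/(fρ)) |∂P/∂n| = 2.84×10⁻³ / (1.22×10⁻⁴ × 1.06) = 21.9 m/s
Converting: 21.9 m/s × 3.6 = 79 km/h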